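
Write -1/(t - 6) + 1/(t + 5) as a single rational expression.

Common denominator (t - 6)(t + 5). Numerator: -1(t + 5) + 1(t - 6) = (-t - 5) + (t - 6) = -11
Result: (-11)/[(t - 6)(t + 5)]


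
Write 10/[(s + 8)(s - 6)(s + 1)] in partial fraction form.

Using cover-up method: α = 5/49, β = 5/49, γ = -10/49
Result: (5/49)/(s + 8) + (5/49)/(s - 6) - (10/49)/(s + 1)


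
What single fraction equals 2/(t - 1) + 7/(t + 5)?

Common denominator (t - 1)(t + 5). Numerator: 2(t + 5) + 7(t - 1) = (2t + 10) + (7t - 7) = 9t + 3
Result: (9t + 3)/[(t - 1)(t + 5)]


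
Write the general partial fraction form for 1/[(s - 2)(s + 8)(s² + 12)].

Two linear + quadratic: α/(s - 2) + β/(s + 8) + (γs + δ)/(s² + 12)


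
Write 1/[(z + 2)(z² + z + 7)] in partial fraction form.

Cover-up at z = -2: α = 1/((-2)² + 1·(-2) + 7) = 1/9. Then β = -α = -1/9, γ = -α·(1 - 2) = 1/9
Result: (1/9)/(z + 2) - ((1/9)z - 1/9)/(z² + z + 7)


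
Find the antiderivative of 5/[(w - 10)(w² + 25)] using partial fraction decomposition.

Cover-up at w=10: P = 5/(10²+25) = 1/25. Coeff matching: Q = -1/25, R = -2/5. Decomposition: (1/25)/(w - 10) - ((1/25)w + 2/5)/(w² + 25). Integrate: linear → ln, quadratic → (1/2)ln + arctan: (1/25) ln|(w - 10)| - (1/50) ln(w² + 25) - (2/25) arctan(w/5) + C


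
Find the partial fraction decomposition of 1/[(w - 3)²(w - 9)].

Cover-up at w=9: R = 1/(9 - 3)² = 1/36. Cover-up at w=3: Q = 1/(3 - 9) = -1/6. Comparing w² coeff: P = -R = -1/36
Result: (-1/36)/(w - 3) - (1/6)/(w - 3)² + (1/36)/(w - 9)


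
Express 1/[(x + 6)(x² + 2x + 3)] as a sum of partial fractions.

Cover-up at x = -6: α = 1/((-6)² + 2·(-6) + 3) = 1/27. Then β = -α = -1/27, γ = -α·(2 - 6) = 4/27
Result: (1/27)/(x + 6) - ((1/27)x - 4/27)/(x² + 2x + 3)


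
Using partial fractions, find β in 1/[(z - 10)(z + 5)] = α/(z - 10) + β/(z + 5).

Cover-up at z = -5: β = 1/(-5 - 10) = -1/15


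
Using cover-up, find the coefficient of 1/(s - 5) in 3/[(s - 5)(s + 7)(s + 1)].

Cover (s - 5), set s=5: 3/[(5 + 7)(5 + 1)] = 1/24


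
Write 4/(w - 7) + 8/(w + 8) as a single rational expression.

Common denominator (w - 7)(w + 8). Numerator: 4(w + 8) + 8(w - 7) = (4w + 32) + (8w - 56) = 12w - 24
Result: (12w - 24)/[(w - 7)(w + 8)]


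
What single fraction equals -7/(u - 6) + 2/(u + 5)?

Common denominator (u - 6)(u + 5). Numerator: -7(u + 5) + 2(u - 6) = (-7u - 35) + (2u - 12) = -5u - 47
Result: (-5u - 47)/[(u - 6)(u + 5)]


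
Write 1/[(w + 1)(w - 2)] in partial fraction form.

1/(w + 1)(w - 2) = P/(w + 1) + Q/(w - 2). P = 1/(-1 - 2) = -1/3, Q = 1/(2 + 1) = 1/3
Result: (-1/3)/(w + 1) + (1/3)/(w - 2)


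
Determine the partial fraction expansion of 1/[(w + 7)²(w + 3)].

Cover-up at w=-3: γ = 1/(-3 + 7)² = 1/16. Cover-up at w=-7: β = 1/(-7 + 3) = -1/4. Comparing w² coeff: α = -γ = -1/16
Result: (-1/16)/(w + 7) - (1/4)/(w + 7)² + (1/16)/(w + 3)


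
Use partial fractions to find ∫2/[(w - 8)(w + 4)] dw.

Decompose: 2/[(w - 8)(w + 4)] = (1/6)/(w - 8) - (1/6)/(w + 4). Integrate each term: (1/6) ln|(w - 8)| - (1/6) ln|(w + 4)| + C


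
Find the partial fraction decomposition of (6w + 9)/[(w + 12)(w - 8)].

At w=-12: P = (6·(-12) + 9)/(-12 - 8) = 63/20. At w=8: Q = (6·8 + 9)/(8 + 12) = 57/20
Result: (63/20)/(w + 12) + (57/20)/(w - 8)


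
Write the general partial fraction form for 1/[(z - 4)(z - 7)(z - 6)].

Three distinct linear factors: A/(z - 4) + B/(z - 7) + C/(z - 6)


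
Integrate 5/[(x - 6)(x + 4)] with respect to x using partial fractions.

Decompose: 5/[(x - 6)(x + 4)] = (1/2)/(x - 6) - (1/2)/(x + 4). Integrate each term: (1/2) ln|(x - 6)| - (1/2) ln|(x + 4)| + C


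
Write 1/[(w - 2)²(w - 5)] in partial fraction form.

Cover-up at w=5: C = 1/(5 - 2)² = 1/9. Cover-up at w=2: B = 1/(2 - 5) = -1/3. Comparing w² coeff: A = -C = -1/9
Result: (-1/9)/(w - 2) - (1/3)/(w - 2)² + (1/9)/(w - 5)


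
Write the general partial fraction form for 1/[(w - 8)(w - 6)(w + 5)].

Three distinct linear factors: P/(w - 8) + Q/(w - 6) + R/(w + 5)


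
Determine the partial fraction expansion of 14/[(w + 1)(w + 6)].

14/(w + 1)(w + 6) = P/(w + 1) + Q/(w + 6). P = 14/(-1 + 6) = 14/5, Q = 14/(-6 + 1) = -14/5
Result: (14/5)/(w + 1) - (14/5)/(w + 6)


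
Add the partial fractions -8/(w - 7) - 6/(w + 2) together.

Common denominator (w - 7)(w + 2). Numerator: -8(w + 2) - 6(w - 7) = (-8w - 16) - (6w - 42) = -14w + 26
Result: (-14w + 26)/[(w - 7)(w + 2)]


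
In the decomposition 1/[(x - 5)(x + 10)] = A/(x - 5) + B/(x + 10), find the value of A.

Cover-up at x = 5: A = 1/(5 + 10) = 1/15


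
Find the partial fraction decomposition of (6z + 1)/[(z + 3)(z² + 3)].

At z=-3: A = (6·(-3) + 1)/((-3)² + 3) = -17/12. B = -A = 17/12, C = 6 - (-3)·A = 7/4
Result: (-17/12)/(z + 3) + ((17/12)z + 7/4)/(z² + 3)


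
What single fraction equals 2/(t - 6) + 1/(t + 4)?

Common denominator (t - 6)(t + 4). Numerator: 2(t + 4) + 1(t - 6) = (2t + 8) + (t - 6) = 3t + 2
Result: (3t + 2)/[(t - 6)(t + 4)]


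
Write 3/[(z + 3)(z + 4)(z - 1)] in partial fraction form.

Using cover-up method: A = -3/4, B = 3/5, C = 3/20
Result: (-3/4)/(z + 3) + (3/5)/(z + 4) + (3/20)/(z - 1)


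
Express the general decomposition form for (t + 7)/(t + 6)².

Repeated linear factor: P/(t + 6) + Q/(t + 6)²


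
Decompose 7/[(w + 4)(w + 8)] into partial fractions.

7/(w + 4)(w + 8) = α/(w + 4) + β/(w + 8). α = 7/(-4 + 8) = 7/4, β = 7/(-8 + 4) = -7/4
Result: (7/4)/(w + 4) - (7/4)/(w + 8)


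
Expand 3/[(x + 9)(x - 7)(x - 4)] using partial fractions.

Using cover-up method: α = 3/208, β = 1/16, γ = -1/13
Result: (3/208)/(x + 9) + (1/16)/(x - 7) - (1/13)/(x - 4)


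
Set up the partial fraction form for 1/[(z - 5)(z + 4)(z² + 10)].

Two linear + quadratic: A/(z - 5) + B/(z + 4) + (Cz + D)/(z² + 10)


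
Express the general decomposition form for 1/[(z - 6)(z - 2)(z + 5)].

Three distinct linear factors: P/(z - 6) + Q/(z - 2) + R/(z + 5)


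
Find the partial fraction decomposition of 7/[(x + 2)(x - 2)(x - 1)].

Using cover-up method: α = 7/12, β = 7/4, γ = -7/3
Result: (7/12)/(x + 2) + (7/4)/(x - 2) - (7/3)/(x - 1)


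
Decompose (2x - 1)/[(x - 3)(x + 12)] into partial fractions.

At x=3: A = (2·3 - 1)/(3 + 12) = 1/3. At x=-12: B = (2·(-12) - 1)/(-12 - 3) = 5/3
Result: (1/3)/(x - 3) + (5/3)/(x + 12)


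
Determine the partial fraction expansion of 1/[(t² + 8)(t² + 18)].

Coefficient matching gives A = C = 0, B = 1/(18-8) = 1/10, D = -B = -1/10
Result: (1/10)/(t² + 8) - (1/10)/(t² + 18)


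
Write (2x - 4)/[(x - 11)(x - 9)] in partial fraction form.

At x=11: α = (2·11 - 4)/(11 - 9) = 9. At x=9: β = (2·9 - 4)/(9 - 11) = -7
Result: 9/(x - 11) - 7/(x - 9)


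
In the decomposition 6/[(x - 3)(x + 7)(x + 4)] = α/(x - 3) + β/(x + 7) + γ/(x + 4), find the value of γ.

Cover-up at x = -4: γ = 6/[(-4 - 3)(-4 + 7)] = 6/[(-7)(3)] = -6/21 = -2/7


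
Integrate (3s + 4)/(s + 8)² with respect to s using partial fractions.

Decompose: A = 3, B = 3·(-8) + 4 = -20, so (3s + 4)/(s + 8)² = 3/(s + 8) - 20/(s + 8)². Integrate: ∫ A/(s + 8) ds = 3 ln|(s + 8)|; ∫ B/(s + 8)² ds = 20/(s + 8). Sum: 3 ln|(s + 8)| + 20/(s + 8) + C


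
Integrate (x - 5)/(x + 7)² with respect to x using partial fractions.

Decompose: A = 1, B = 1·(-7) - 5 = -12, so (x - 5)/(x + 7)² = 1/(x + 7) - 12/(x + 7)². Integrate: ∫ A/(x + 7) dx = ln|(x + 7)|; ∫ B/(x + 7)² dx = 12/(x + 7). Sum: ln|(x + 7)| + 12/(x + 7) + C


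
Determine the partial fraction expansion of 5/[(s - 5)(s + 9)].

5/(s - 5)(s + 9) = α/(s - 5) + β/(s + 9). α = 5/(5 + 9) = 5/14, β = 5/(-9 - 5) = -5/14
Result: (5/14)/(s - 5) - (5/14)/(s + 9)


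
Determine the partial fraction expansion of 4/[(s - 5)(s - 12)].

4/(s - 5)(s - 12) = A/(s - 5) + B/(s - 12). A = 4/(5 - 12) = -4/7, B = 4/(12 - 5) = 4/7
Result: (-4/7)/(s - 5) + (4/7)/(s - 12)


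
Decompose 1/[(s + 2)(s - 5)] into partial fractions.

1/(s + 2)(s - 5) = α/(s + 2) + β/(s - 5). α = 1/(-2 - 5) = -1/7, β = 1/(5 + 2) = 1/7
Result: (-1/7)/(s + 2) + (1/7)/(s - 5)


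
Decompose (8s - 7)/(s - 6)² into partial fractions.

(8s - 7) = A(s - 6) + B. At s = 6: B = 8·6 - 7 = 41. Coeff of s: A = 8
Result: 8/(s - 6) + 41/(s - 6)²


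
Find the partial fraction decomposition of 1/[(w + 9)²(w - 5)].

Cover-up at w=5: R = 1/(5 + 9)² = 1/196. Cover-up at w=-9: Q = 1/(-9 - 5) = -1/14. Comparing w² coeff: P = -R = -1/196
Result: (-1/196)/(w + 9) - (1/14)/(w + 9)² + (1/196)/(w - 5)


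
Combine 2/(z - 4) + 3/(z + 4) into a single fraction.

Common denominator (z - 4)(z + 4). Numerator: 2(z + 4) + 3(z - 4) = (2z + 8) + (3z - 12) = 5z - 4
Result: (5z - 4)/[(z - 4)(z + 4)]


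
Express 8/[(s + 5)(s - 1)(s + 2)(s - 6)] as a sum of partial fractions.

Using Heaviside cover-up: (-4/99)/(s + 5) - (4/45)/(s - 1) + (1/9)/(s + 2) + (1/55)/(s - 6)


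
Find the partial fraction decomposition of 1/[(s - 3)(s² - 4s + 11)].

Cover-up at s = 3: A = 1/(3² - 4·3 + 11) = 1/8. Then B = -A = -1/8, C = -A·(-4 + 3) = 1/8
Result: (1/8)/(s - 3) - ((1/8)s - 1/8)/(s² - 4s + 11)


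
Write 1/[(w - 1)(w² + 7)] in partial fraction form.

Cover-up at w = 1: A = 1/(1² + 7) = 1/8. Then B = -A = -1/8, C = -A·(0 + 1) = -1/8
Result: (1/8)/(w - 1) - ((1/8)w + 1/8)/(w² + 7)


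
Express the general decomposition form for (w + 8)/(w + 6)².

Repeated linear factor: P/(w + 6) + Q/(w + 6)²


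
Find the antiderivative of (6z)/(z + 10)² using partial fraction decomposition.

Decompose: P = 6, Q = 6·(-10) + 0 = -60, so (6z)/(z + 10)² = 6/(z + 10) - 60/(z + 10)². Integrate: ∫ P/(z + 10) dz = 6 ln|(z + 10)|; ∫ Q/(z + 10)² dz = 60/(z + 10). Sum: 6 ln|(z + 10)| + 60/(z + 10) + C


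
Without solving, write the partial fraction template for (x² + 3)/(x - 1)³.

Repeated linear factor (power 3): α/(x - 1) + β/(x - 1)² + γ/(x - 1)³


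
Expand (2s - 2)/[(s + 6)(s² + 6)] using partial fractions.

At s=-6: P = (2·(-6) - 2)/((-6)² + 6) = -1/3. Q = -P = 1/3, R = 2 - (-6)·P = 0
Result: (-1/3)/(s + 6) + ((1/3)s)/(s² + 6)


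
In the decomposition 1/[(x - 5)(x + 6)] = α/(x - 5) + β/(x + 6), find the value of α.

Cover-up at x = 5: α = 1/(5 + 6) = 1/11


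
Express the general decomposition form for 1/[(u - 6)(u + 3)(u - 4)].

Three distinct linear factors: α/(u - 6) + β/(u + 3) + γ/(u - 4)


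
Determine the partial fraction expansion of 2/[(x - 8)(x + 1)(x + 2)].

Using cover-up method: P = 1/45, Q = -2/9, R = 1/5
Result: (1/45)/(x - 8) - (2/9)/(x + 1) + (1/5)/(x + 2)


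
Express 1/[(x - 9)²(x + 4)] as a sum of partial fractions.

Cover-up at x=-4: γ = 1/(-4 - 9)² = 1/169. Cover-up at x=9: β = 1/(9 + 4) = 1/13. Comparing x² coeff: α = -γ = -1/169
Result: (-1/169)/(x - 9) + (1/13)/(x - 9)² + (1/169)/(x + 4)


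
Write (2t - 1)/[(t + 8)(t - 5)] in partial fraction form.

At t=-8: α = (2·(-8) - 1)/(-8 - 5) = 17/13. At t=5: β = (2·5 - 1)/(5 + 8) = 9/13
Result: (17/13)/(t + 8) + (9/13)/(t - 5)


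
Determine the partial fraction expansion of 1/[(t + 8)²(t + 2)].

Cover-up at t=-2: C = 1/(-2 + 8)² = 1/36. Cover-up at t=-8: B = 1/(-8 + 2) = -1/6. Comparing t² coeff: A = -C = -1/36
Result: (-1/36)/(t + 8) - (1/6)/(t + 8)² + (1/36)/(t + 2)


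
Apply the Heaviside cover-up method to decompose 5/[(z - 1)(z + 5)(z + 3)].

Cover (z - 1), z=1: α = 5/[(1 + 5)(1 + 3)] = 5/24. Cover (z + 5), z=-5: β = 5/[(-5 - 1)(-5 + 3)] = 5/12. Cover (z + 3), z=-3: γ = 5/[(-3 - 1)(-3 + 5)] = -5/8.
Result: (5/24)/(z - 1) + (5/12)/(z + 5) - (5/8)/(z + 3)


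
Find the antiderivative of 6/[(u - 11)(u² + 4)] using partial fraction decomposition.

Cover-up at u=11: P = 6/(11²+4) = 6/125. Coeff matching: Q = -6/125, R = -66/125. Decomposition: (6/125)/(u - 11) - ((6/125)u + 66/125)/(u² + 4). Integrate: linear → ln, quadratic → (1/2)ln + arctan: (6/125) ln|(u - 11)| - (3/125) ln(u² + 4) - (33/125) arctan(u/2) + C


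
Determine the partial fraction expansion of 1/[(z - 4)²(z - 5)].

Cover-up at z=5: γ = 1/(5 - 4)² = 1. Cover-up at z=4: β = 1/(4 - 5) = -1. Comparing z² coeff: α = -γ = -1
Result: -1/(z - 4) - 1/(z - 4)² + 1/(z - 5)


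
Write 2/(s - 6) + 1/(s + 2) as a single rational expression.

Common denominator (s - 6)(s + 2). Numerator: 2(s + 2) + 1(s - 6) = (2s + 4) + (s - 6) = 3s - 2
Result: (3s - 2)/[(s - 6)(s + 2)]


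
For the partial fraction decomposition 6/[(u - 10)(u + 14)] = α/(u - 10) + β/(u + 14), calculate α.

Cover-up at u = 10: α = 6/(10 + 14) = 6/24 = 1/4


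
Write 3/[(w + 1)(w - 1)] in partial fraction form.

3/(w + 1)(w - 1) = P/(w + 1) + Q/(w - 1). P = 3/(-1 - 1) = -3/2, Q = 3/(1 + 1) = 3/2
Result: (-3/2)/(w + 1) + (3/2)/(w - 1)


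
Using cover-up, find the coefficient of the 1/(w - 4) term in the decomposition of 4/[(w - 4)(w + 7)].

Cover (w - 4), set w=4: 4/((w + 7) at w=4) = 4/(11) = 4/11


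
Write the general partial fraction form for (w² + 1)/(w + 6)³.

Repeated linear factor (power 3): α/(w + 6) + β/(w + 6)² + γ/(w + 6)³


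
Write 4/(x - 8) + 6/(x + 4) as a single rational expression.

Common denominator (x - 8)(x + 4). Numerator: 4(x + 4) + 6(x - 8) = (4x + 16) + (6x - 48) = 10x - 32
Result: (10x - 32)/[(x - 8)(x + 4)]


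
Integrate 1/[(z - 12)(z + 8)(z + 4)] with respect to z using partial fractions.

Cover-up: A = 1/320, B = 1/80, C = -1/64. Decomposition: (1/320)/(z - 12) + (1/80)/(z + 8) - (1/64)/(z + 4). Integrate each term: (1/320) ln|(z - 12)| + (1/80) ln|(z + 8)| - (1/64) ln|(z + 4)| + C


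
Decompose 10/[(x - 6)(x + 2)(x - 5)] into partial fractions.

Using cover-up method: P = 5/4, Q = 5/28, R = -10/7
Result: (5/4)/(x - 6) + (5/28)/(x + 2) - (10/7)/(x - 5)


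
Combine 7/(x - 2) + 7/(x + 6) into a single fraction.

Common denominator (x - 2)(x + 6). Numerator: 7(x + 6) + 7(x - 2) = (7x + 42) + (7x - 14) = 14x + 28
Result: (14x + 28)/[(x - 2)(x + 6)]


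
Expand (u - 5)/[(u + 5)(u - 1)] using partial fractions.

At u=-5: A = (1·(-5) - 5)/(-5 - 1) = 5/3. At u=1: B = (1·1 - 5)/(1 + 5) = -2/3
Result: (5/3)/(u + 5) - (2/3)/(u - 1)


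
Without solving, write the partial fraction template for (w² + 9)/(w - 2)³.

Repeated linear factor (power 3): α/(w - 2) + β/(w - 2)² + γ/(w - 2)³


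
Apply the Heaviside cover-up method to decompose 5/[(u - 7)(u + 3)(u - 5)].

Cover (u - 7), u=7: A = 5/[(7 + 3)(7 - 5)] = 1/4. Cover (u + 3), u=-3: B = 5/[(-3 - 7)(-3 - 5)] = 1/16. Cover (u - 5), u=5: C = 5/[(5 - 7)(5 + 3)] = -5/16.
Result: (1/4)/(u - 7) + (1/16)/(u + 3) - (5/16)/(u - 5)


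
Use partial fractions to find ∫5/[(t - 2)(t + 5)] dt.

Decompose: 5/[(t - 2)(t + 5)] = (5/7)/(t - 2) - (5/7)/(t + 5). Integrate each term: (5/7) ln|(t - 2)| - (5/7) ln|(t + 5)| + C


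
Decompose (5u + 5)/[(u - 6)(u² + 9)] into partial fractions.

At u=6: A = (5·6 + 5)/(6² + 9) = 7/9. B = -A = -7/9, C = 5 - 6·A = 1/3
Result: (7/9)/(u - 6) - ((7/9)u - 1/3)/(u² + 9)


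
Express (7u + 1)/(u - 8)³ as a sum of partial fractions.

(7u + 1) = P(u - 8)² + Q(u - 8) + R. At u = 8: R = 7·8 + 1 = 57. Coefficients: P = 0, Q = 7
Result: 7/(u - 8)² + 57/(u - 8)³


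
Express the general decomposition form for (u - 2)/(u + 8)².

Repeated linear factor: P/(u + 8) + Q/(u + 8)²


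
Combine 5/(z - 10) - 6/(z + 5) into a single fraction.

Common denominator (z - 10)(z + 5). Numerator: 5(z + 5) - 6(z - 10) = (5z + 25) - (6z - 60) = -z + 85
Result: (-z + 85)/[(z - 10)(z + 5)]


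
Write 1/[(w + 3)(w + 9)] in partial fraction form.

1/(w + 3)(w + 9) = A/(w + 3) + B/(w + 9). A = 1/(-3 + 9) = 1/6, B = 1/(-9 + 3) = -1/6
Result: (1/6)/(w + 3) - (1/6)/(w + 9)


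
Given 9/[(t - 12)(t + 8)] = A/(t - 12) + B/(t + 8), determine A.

Cover-up at t = 12: A = 9/(12 + 8) = 9/20


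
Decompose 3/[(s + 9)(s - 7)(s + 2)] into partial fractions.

Using cover-up method: α = 3/112, β = 1/48, γ = -1/21
Result: (3/112)/(s + 9) + (1/48)/(s - 7) - (1/21)/(s + 2)


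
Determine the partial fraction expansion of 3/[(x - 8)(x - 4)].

3/(x - 8)(x - 4) = P/(x - 8) + Q/(x - 4). P = 3/(8 - 4) = 3/4, Q = 3/(4 - 8) = -3/4
Result: (3/4)/(x - 8) - (3/4)/(x - 4)


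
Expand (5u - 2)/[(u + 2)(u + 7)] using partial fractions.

At u=-2: P = (5·(-2) - 2)/(-2 + 7) = -12/5. At u=-7: Q = (5·(-7) - 2)/(-7 + 2) = 37/5
Result: (-12/5)/(u + 2) + (37/5)/(u + 7)


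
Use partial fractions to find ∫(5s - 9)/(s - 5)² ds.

Decompose: A = 5, B = 5·5 - 9 = 16, so (5s - 9)/(s - 5)² = 5/(s - 5) + 16/(s - 5)². Integrate: ∫ A/(s - 5) ds = 5 ln|(s - 5)|; ∫ B/(s - 5)² ds = -16/(s - 5). Sum: 5 ln|(s - 5)| - 16/(s - 5) + C


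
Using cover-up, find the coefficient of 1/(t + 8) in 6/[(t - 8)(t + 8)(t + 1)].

Cover (t + 8), set t=-8: 6/[(-8 - 8)(-8 + 1)] = 3/56


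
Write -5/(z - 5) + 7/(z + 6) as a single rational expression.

Common denominator (z - 5)(z + 6). Numerator: -5(z + 6) + 7(z - 5) = (-5z - 30) + (7z - 35) = 2z - 65
Result: (2z - 65)/[(z - 5)(z + 6)]


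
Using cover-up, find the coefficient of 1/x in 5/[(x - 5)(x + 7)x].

Cover x, set x=0: 5/[(0 - 5)(0 + 7)] = -1/7


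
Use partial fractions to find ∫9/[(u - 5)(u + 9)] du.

Decompose: 9/[(u - 5)(u + 9)] = (9/14)/(u - 5) - (9/14)/(u + 9). Integrate each term: (9/14) ln|(u - 5)| - (9/14) ln|(u + 9)| + C


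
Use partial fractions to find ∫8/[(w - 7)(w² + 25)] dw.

Cover-up at w=7: A = 8/(7²+25) = 4/37. Coeff matching: B = -4/37, C = -28/37. Decomposition: (4/37)/(w - 7) - ((4/37)w + 28/37)/(w² + 25). Integrate: linear → ln, quadratic → (1/2)ln + arctan: (4/37) ln|(w - 7)| - (2/37) ln(w² + 25) - (28/185) arctan(w/5) + C


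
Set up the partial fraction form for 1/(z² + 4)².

Repeated quadratic factor: (αz + β)/(z² + 4) + (γz + δ)/(z² + 4)²


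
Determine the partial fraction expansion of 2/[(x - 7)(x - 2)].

2/(x - 7)(x - 2) = P/(x - 7) + Q/(x - 2). P = 2/(7 - 2) = 2/5, Q = 2/(2 - 7) = -2/5
Result: (2/5)/(x - 7) - (2/5)/(x - 2)


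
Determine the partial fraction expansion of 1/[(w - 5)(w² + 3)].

Cover-up at w = 5: A = 1/(5² + 3) = 1/28. Then B = -A = -1/28, C = -A·(0 + 5) = -5/28
Result: (1/28)/(w - 5) - ((1/28)w + 5/28)/(w² + 3)


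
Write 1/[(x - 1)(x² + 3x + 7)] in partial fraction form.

Cover-up at x = 1: α = 1/(1² + 3·1 + 7) = 1/11. Then β = -α = -1/11, γ = -α·(3 + 1) = -4/11
Result: (1/11)/(x - 1) - ((1/11)x + 4/11)/(x² + 3x + 7)


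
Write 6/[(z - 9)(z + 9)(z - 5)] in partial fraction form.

Using cover-up method: A = 1/12, B = 1/42, C = -3/28
Result: (1/12)/(z - 9) + (1/42)/(z + 9) - (3/28)/(z - 5)


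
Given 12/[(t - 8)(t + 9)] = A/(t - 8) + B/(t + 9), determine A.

Cover-up at t = 8: A = 12/(8 + 9) = 12/17


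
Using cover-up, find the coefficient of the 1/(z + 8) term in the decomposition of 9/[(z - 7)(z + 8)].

Cover (z + 8), set z=-8: 9/((z - 7) at z=-8) = 9/(-15) = -3/5


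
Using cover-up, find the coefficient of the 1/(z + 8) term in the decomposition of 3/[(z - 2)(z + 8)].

Cover (z + 8), set z=-8: 3/((z - 2) at z=-8) = 3/(-10) = -3/10


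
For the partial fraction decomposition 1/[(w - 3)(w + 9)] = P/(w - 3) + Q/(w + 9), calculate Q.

Cover-up at w = -9: Q = 1/(-9 - 3) = -1/12


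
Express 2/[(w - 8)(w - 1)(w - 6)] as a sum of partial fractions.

Using cover-up method: P = 1/7, Q = 2/35, R = -1/5
Result: (1/7)/(w - 8) + (2/35)/(w - 1) - (1/5)/(w - 6)


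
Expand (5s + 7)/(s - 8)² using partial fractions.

(5s + 7) = P(s - 8) + Q. At s = 8: Q = 5·8 + 7 = 47. Coeff of s: P = 5
Result: 5/(s - 8) + 47/(s - 8)²


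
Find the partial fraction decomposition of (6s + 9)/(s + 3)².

(6s + 9) = A(s + 3) + B. At s = -3: B = 6·(-3) + 9 = -9. Coeff of s: A = 6
Result: 6/(s + 3) - 9/(s + 3)²


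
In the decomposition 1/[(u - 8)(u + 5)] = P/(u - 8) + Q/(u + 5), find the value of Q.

Cover-up at u = -5: Q = 1/(-5 - 8) = -1/13


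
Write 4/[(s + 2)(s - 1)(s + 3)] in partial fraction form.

Using cover-up method: P = -4/3, Q = 1/3, R = 1
Result: (-4/3)/(s + 2) + (1/3)/(s - 1) + 1/(s + 3)


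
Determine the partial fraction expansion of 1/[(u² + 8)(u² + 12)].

Coefficient matching gives P = R = 0, Q = 1/(12-8) = 1/4, S = -Q = -1/4
Result: (1/4)/(u² + 8) - (1/4)/(u² + 12)


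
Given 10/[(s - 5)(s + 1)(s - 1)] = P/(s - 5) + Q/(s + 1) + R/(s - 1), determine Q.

Cover-up at s = -1: Q = 10/[(-1 - 5)(-1 - 1)] = 10/[(-6)(-2)] = 10/12 = 5/6


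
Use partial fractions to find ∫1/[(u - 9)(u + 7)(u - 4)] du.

Cover-up: A = 1/80, B = 1/176, C = -1/55. Decomposition: (1/80)/(u - 9) + (1/176)/(u + 7) - (1/55)/(u - 4). Integrate each term: (1/80) ln|(u - 9)| + (1/176) ln|(u + 7)| - (1/55) ln|(u - 4)| + C


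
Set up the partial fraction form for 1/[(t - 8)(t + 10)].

Distinct linear factors: P/(t - 8) + Q/(t + 10)


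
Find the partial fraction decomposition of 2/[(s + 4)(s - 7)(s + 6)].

Using cover-up method: α = -1/11, β = 2/143, γ = 1/13
Result: (-1/11)/(s + 4) + (2/143)/(s - 7) + (1/13)/(s + 6)


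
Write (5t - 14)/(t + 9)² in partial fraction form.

(5t - 14) = P(t + 9) + Q. At t = -9: Q = 5·(-9) - 14 = -59. Coeff of t: P = 5
Result: 5/(t + 9) - 59/(t + 9)²


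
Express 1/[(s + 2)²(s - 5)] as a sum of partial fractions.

Cover-up at s=5: C = 1/(5 + 2)² = 1/49. Cover-up at s=-2: B = 1/(-2 - 5) = -1/7. Comparing s² coeff: A = -C = -1/49
Result: (-1/49)/(s + 2) - (1/7)/(s + 2)² + (1/49)/(s - 5)


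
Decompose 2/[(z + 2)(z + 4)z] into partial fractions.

Using cover-up method: P = -1/2, Q = 1/4, R = 1/4
Result: (-1/2)/(z + 2) + (1/4)/(z + 4) + (1/4)/z


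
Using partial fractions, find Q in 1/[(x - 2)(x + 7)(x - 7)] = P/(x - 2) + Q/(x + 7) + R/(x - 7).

Cover-up at x = -7: Q = 1/[(-7 - 2)(-7 - 7)] = 1/[(-9)(-14)] = 1/126


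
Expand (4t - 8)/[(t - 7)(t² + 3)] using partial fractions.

At t=7: P = (4·7 - 8)/(7² + 3) = 5/13. Q = -P = -5/13, R = 4 - 7·P = 17/13
Result: (5/13)/(t - 7) - ((5/13)t - 17/13)/(t² + 3)


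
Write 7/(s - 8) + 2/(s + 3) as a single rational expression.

Common denominator (s - 8)(s + 3). Numerator: 7(s + 3) + 2(s - 8) = (7s + 21) + (2s - 16) = 9s + 5
Result: (9s + 5)/[(s - 8)(s + 3)]


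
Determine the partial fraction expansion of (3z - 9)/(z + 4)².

(3z - 9) = A(z + 4) + B. At z = -4: B = 3·(-4) - 9 = -21. Coeff of z: A = 3
Result: 3/(z + 4) - 21/(z + 4)²


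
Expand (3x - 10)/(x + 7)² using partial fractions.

(3x - 10) = A(x + 7) + B. At x = -7: B = 3·(-7) - 10 = -31. Coeff of x: A = 3
Result: 3/(x + 7) - 31/(x + 7)²


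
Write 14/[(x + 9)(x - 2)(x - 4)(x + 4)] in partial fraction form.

Using Heaviside cover-up: (-14/715)/(x + 9) - (7/66)/(x - 2) + (7/104)/(x - 4) + (7/120)/(x + 4)


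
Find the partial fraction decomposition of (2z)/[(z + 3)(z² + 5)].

At z=-3: P = (2·(-3) + 0)/((-3)² + 5) = -3/7. Q = -P = 3/7, R = 2 - (-3)·P = 5/7
Result: (-3/7)/(z + 3) + ((3/7)z + 5/7)/(z² + 5)


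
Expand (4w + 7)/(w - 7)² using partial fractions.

(4w + 7) = A(w - 7) + B. At w = 7: B = 4·7 + 7 = 35. Coeff of w: A = 4
Result: 4/(w - 7) + 35/(w - 7)²


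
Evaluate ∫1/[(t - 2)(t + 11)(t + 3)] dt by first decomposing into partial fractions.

Cover-up: A = 1/65, B = 1/104, C = -1/40. Decomposition: (1/65)/(t - 2) + (1/104)/(t + 11) - (1/40)/(t + 3). Integrate each term: (1/65) ln|(t - 2)| + (1/104) ln|(t + 11)| - (1/40) ln|(t + 3)| + C


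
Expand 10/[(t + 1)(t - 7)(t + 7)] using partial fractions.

Using cover-up method: A = -5/24, B = 5/56, C = 5/42
Result: (-5/24)/(t + 1) + (5/56)/(t - 7) + (5/42)/(t + 7)


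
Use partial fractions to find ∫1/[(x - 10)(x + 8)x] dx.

Cover-up: P = 1/180, Q = 1/144, R = -1/80. Decomposition: (1/180)/(x - 10) + (1/144)/(x + 8) - (1/80)/x. Integrate each term: (1/180) ln|(x - 10)| + (1/144) ln|(x + 8)| - (1/80) ln|x| + C


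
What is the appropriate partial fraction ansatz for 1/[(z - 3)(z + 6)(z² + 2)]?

Two linear + quadratic: α/(z - 3) + β/(z + 6) + (γz + δ)/(z² + 2)


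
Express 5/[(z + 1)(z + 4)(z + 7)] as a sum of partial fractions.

Using cover-up method: α = 5/18, β = -5/9, γ = 5/18
Result: (5/18)/(z + 1) - (5/9)/(z + 4) + (5/18)/(z + 7)


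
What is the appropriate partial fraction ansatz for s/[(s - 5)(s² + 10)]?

Linear + irreducible quadratic: P/(s - 5) + (Qs + R)/(s² + 10)


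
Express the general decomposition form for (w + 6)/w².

Repeated linear factor: α/w + β/w²


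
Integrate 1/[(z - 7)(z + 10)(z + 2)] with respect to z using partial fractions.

Cover-up: A = 1/153, B = 1/136, C = -1/72. Decomposition: (1/153)/(z - 7) + (1/136)/(z + 10) - (1/72)/(z + 2). Integrate each term: (1/153) ln|(z - 7)| + (1/136) ln|(z + 10)| - (1/72) ln|(z + 2)| + C


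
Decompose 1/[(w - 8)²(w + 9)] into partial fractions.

Cover-up at w=-9: R = 1/(-9 - 8)² = 1/289. Cover-up at w=8: Q = 1/(8 + 9) = 1/17. Comparing w² coeff: P = -R = -1/289
Result: (-1/289)/(w - 8) + (1/17)/(w - 8)² + (1/289)/(w + 9)


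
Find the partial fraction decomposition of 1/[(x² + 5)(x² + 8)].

Coefficient matching gives P = R = 0, Q = 1/(8-5) = 1/3, S = -Q = -1/3
Result: (1/3)/(x² + 5) - (1/3)/(x² + 8)


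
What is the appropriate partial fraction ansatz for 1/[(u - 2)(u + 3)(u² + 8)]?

Two linear + quadratic: α/(u - 2) + β/(u + 3) + (γu + δ)/(u² + 8)


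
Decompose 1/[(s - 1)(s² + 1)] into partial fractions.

Cover-up at s = 1: A = 1/(1² + 1) = 1/2. Then B = -A = -1/2, C = -A·(0 + 1) = -1/2
Result: (1/2)/(s - 1) - ((1/2)s + 1/2)/(s² + 1)


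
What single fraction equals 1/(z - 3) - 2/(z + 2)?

Common denominator (z - 3)(z + 2). Numerator: 1(z + 2) - 2(z - 3) = (z + 2) - (2z - 6) = -z + 8
Result: (-z + 8)/[(z - 3)(z + 2)]


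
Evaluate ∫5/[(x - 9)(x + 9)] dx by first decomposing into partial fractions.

Decompose: 5/[(x - 9)(x + 9)] = (5/18)/(x - 9) - (5/18)/(x + 9). Integrate each term: (5/18) ln|(x - 9)| - (5/18) ln|(x + 9)| + C


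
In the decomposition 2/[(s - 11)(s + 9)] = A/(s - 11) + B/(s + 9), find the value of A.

Cover-up at s = 11: A = 2/(11 + 9) = 2/20 = 1/10


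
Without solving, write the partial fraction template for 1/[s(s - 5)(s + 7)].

Three distinct linear factors: A/s + B/(s - 5) + C/(s + 7)


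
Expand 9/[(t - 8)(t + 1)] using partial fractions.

9/(t - 8)(t + 1) = α/(t - 8) + β/(t + 1). α = 9/(8 + 1) = 1, β = 9/(-1 - 8) = -1
Result: 1/(t - 8) - 1/(t + 1)


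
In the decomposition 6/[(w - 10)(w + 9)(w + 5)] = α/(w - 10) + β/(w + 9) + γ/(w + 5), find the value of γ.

Cover-up at w = -5: γ = 6/[(-5 - 10)(-5 + 9)] = 6/[(-15)(4)] = -6/60 = -1/10


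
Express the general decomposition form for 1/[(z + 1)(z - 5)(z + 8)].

Three distinct linear factors: P/(z + 1) + Q/(z - 5) + R/(z + 8)


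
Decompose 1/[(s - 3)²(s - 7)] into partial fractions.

Cover-up at s=7: C = 1/(7 - 3)² = 1/16. Cover-up at s=3: B = 1/(3 - 7) = -1/4. Comparing s² coeff: A = -C = -1/16
Result: (-1/16)/(s - 3) - (1/4)/(s - 3)² + (1/16)/(s - 7)


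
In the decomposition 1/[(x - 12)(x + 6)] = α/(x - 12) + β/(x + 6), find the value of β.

Cover-up at x = -6: β = 1/(-6 - 12) = -1/18


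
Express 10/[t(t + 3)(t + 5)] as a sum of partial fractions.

Using cover-up method: α = 2/3, β = -5/3, γ = 1
Result: (2/3)/t - (5/3)/(t + 3) + 1/(t + 5)


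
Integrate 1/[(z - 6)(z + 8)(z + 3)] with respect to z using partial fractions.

Cover-up: α = 1/126, β = 1/70, γ = -1/45. Decomposition: (1/126)/(z - 6) + (1/70)/(z + 8) - (1/45)/(z + 3). Integrate each term: (1/126) ln|(z - 6)| + (1/70) ln|(z + 8)| - (1/45) ln|(z + 3)| + C


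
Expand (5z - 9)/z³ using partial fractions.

(5z - 9) = Pz² + Qz + R. At z = 0: R = 5·0 - 9 = -9. Coefficients: P = 0, Q = 5
Result: 5/z² - 9/z³


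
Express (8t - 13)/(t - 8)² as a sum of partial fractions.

(8t - 13) = α(t - 8) + β. At t = 8: β = 8·8 - 13 = 51. Coeff of t: α = 8
Result: 8/(t - 8) + 51/(t - 8)²


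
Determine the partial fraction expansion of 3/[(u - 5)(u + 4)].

3/(u - 5)(u + 4) = α/(u - 5) + β/(u + 4). α = 3/(5 + 4) = 1/3, β = 3/(-4 - 5) = -1/3
Result: (1/3)/(u - 5) - (1/3)/(u + 4)


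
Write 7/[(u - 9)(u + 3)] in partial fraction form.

7/(u - 9)(u + 3) = P/(u - 9) + Q/(u + 3). P = 7/(9 + 3) = 7/12, Q = 7/(-3 - 9) = -7/12
Result: (7/12)/(u - 9) - (7/12)/(u + 3)


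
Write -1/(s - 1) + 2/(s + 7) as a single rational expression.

Common denominator (s - 1)(s + 7). Numerator: -1(s + 7) + 2(s - 1) = (-s - 7) + (2s - 2) = s - 9
Result: (s - 9)/[(s - 1)(s + 7)]


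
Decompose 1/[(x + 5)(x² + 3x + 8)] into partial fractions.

Cover-up at x = -5: A = 1/((-5)² + 3·(-5) + 8) = 1/18. Then B = -A = -1/18, C = -A·(3 - 5) = 1/9
Result: (1/18)/(x + 5) - ((1/18)x - 1/9)/(x² + 3x + 8)


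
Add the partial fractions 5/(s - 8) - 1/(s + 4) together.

Common denominator (s - 8)(s + 4). Numerator: 5(s + 4) - 1(s - 8) = (5s + 20) - (s - 8) = 4s + 28
Result: (4s + 28)/[(s - 8)(s + 4)]


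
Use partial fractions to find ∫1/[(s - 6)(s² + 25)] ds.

Cover-up at s=6: α = 1/(6²+25) = 1/61. Coeff matching: β = -1/61, γ = -6/61. Decomposition: (1/61)/(s - 6) - ((1/61)s + 6/61)/(s² + 25). Integrate: linear → ln, quadratic → (1/2)ln + arctan: (1/61) ln|(s - 6)| - (1/122) ln(s² + 25) - (6/305) arctan(s/5) + C


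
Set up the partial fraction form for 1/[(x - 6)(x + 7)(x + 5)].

Three distinct linear factors: A/(x - 6) + B/(x + 7) + C/(x + 5)


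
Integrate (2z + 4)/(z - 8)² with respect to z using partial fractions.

Decompose: α = 2, β = 2·8 + 4 = 20, so (2z + 4)/(z - 8)² = 2/(z - 8) + 20/(z - 8)². Integrate: ∫ α/(z - 8) dz = 2 ln|(z - 8)|; ∫ β/(z - 8)² dz = -20/(z - 8). Sum: 2 ln|(z - 8)| - 20/(z - 8) + C


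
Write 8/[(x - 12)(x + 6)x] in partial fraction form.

Using cover-up method: A = 1/27, B = 2/27, C = -1/9
Result: (1/27)/(x - 12) + (2/27)/(x + 6) - (1/9)/x


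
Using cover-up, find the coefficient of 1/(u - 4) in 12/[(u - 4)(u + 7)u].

Cover (u - 4), set u=4: 12/[(4 + 7)(4 - 0)] = 3/11


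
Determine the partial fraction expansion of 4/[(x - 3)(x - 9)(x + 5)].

Using cover-up method: A = -1/12, B = 1/21, C = 1/28
Result: (-1/12)/(x - 3) + (1/21)/(x - 9) + (1/28)/(x + 5)


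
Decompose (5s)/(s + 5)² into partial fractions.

(5s) = α(s + 5) + β. At s = -5: β = 5·(-5) + 0 = -25. Coeff of s: α = 5
Result: 5/(s + 5) - 25/(s + 5)²


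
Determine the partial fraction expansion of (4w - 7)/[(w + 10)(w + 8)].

At w=-10: P = (4·(-10) - 7)/(-10 + 8) = 47/2. At w=-8: Q = (4·(-8) - 7)/(-8 + 10) = -39/2
Result: (47/2)/(w + 10) - (39/2)/(w + 8)


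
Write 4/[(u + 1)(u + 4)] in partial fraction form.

4/(u + 1)(u + 4) = α/(u + 1) + β/(u + 4). α = 4/(-1 + 4) = 4/3, β = 4/(-4 + 1) = -4/3
Result: (4/3)/(u + 1) - (4/3)/(u + 4)


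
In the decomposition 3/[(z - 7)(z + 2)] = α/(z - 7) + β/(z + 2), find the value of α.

Cover-up at z = 7: α = 3/(7 + 2) = 3/9 = 1/3


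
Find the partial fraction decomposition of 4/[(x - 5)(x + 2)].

4/(x - 5)(x + 2) = P/(x - 5) + Q/(x + 2). P = 4/(5 + 2) = 4/7, Q = 4/(-2 - 5) = -4/7
Result: (4/7)/(x - 5) - (4/7)/(x + 2)


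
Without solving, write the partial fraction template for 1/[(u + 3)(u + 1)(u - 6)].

Three distinct linear factors: P/(u + 3) + Q/(u + 1) + R/(u - 6)


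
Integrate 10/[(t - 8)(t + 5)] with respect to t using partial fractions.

Decompose: 10/[(t - 8)(t + 5)] = (10/13)/(t - 8) - (10/13)/(t + 5). Integrate each term: (10/13) ln|(t - 8)| - (10/13) ln|(t + 5)| + C


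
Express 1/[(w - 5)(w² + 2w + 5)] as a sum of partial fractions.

Cover-up at w = 5: A = 1/(5² + 2·5 + 5) = 1/40. Then B = -A = -1/40, C = -A·(2 + 5) = -7/40
Result: (1/40)/(w - 5) - ((1/40)w + 7/40)/(w² + 2w + 5)


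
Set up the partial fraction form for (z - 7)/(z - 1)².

Repeated linear factor: A/(z - 1) + B/(z - 1)²


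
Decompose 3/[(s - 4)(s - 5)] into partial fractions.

3/(s - 4)(s - 5) = A/(s - 4) + B/(s - 5). A = 3/(4 - 5) = -3, B = 3/(5 - 4) = 3
Result: -3/(s - 4) + 3/(s - 5)


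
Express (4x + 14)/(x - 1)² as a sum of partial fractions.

(4x + 14) = P(x - 1) + Q. At x = 1: Q = 4·1 + 14 = 18. Coeff of x: P = 4
Result: 4/(x - 1) + 18/(x - 1)²


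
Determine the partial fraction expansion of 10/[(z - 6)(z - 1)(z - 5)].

Using cover-up method: P = 2, Q = 1/2, R = -5/2
Result: 2/(z - 6) + (1/2)/(z - 1) - (5/2)/(z - 5)


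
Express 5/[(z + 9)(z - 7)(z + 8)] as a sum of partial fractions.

Using cover-up method: α = 5/16, β = 1/48, γ = -1/3
Result: (5/16)/(z + 9) + (1/48)/(z - 7) - (1/3)/(z + 8)


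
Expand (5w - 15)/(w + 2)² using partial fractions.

(5w - 15) = P(w + 2) + Q. At w = -2: Q = 5·(-2) - 15 = -25. Coeff of w: P = 5
Result: 5/(w + 2) - 25/(w + 2)²


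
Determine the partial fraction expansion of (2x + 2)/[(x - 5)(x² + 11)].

At x=5: A = (2·5 + 2)/(5² + 11) = 1/3. B = -A = -1/3, C = 2 - 5·A = 1/3
Result: (1/3)/(x - 5) - ((1/3)x - 1/3)/(x² + 11)


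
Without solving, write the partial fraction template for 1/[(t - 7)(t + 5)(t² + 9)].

Two linear + quadratic: A/(t - 7) + B/(t + 5) + (Ct + D)/(t² + 9)


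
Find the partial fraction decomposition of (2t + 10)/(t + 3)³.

(2t + 10) = P(t + 3)² + Q(t + 3) + R. At t = -3: R = 2·(-3) + 10 = 4. Coefficients: P = 0, Q = 2
Result: 2/(t + 3)² + 4/(t + 3)³


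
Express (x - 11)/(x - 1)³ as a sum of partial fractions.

(x - 11) = P(x - 1)² + Q(x - 1) + R. At x = 1: R = 1·1 - 11 = -10. Coefficients: P = 0, Q = 1
Result: 1/(x - 1)² - 10/(x - 1)³


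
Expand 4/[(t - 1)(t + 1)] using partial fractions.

4/(t - 1)(t + 1) = α/(t - 1) + β/(t + 1). α = 4/(1 + 1) = 2, β = 4/(-1 - 1) = -2
Result: 2/(t - 1) - 2/(t + 1)


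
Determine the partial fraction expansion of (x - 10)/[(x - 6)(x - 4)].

At x=6: P = (1·6 - 10)/(6 - 4) = -2. At x=4: Q = (1·4 - 10)/(4 - 6) = 3
Result: -2/(x - 6) + 3/(x - 4)


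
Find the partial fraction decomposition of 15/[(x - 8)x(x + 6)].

Using cover-up method: A = 15/112, B = -5/16, C = 5/28
Result: (15/112)/(x - 8) - (5/16)/x + (5/28)/(x + 6)


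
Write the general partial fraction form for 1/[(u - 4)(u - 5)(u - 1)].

Three distinct linear factors: P/(u - 4) + Q/(u - 5) + R/(u - 1)


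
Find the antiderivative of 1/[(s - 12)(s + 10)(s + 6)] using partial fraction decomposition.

Cover-up: A = 1/396, B = 1/88, C = -1/72. Decomposition: (1/396)/(s - 12) + (1/88)/(s + 10) - (1/72)/(s + 6). Integrate each term: (1/396) ln|(s - 12)| + (1/88) ln|(s + 10)| - (1/72) ln|(s + 6)| + C


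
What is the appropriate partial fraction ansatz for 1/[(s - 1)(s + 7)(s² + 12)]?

Two linear + quadratic: α/(s - 1) + β/(s + 7) + (γs + δ)/(s² + 12)


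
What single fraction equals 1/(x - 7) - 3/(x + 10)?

Common denominator (x - 7)(x + 10). Numerator: 1(x + 10) - 3(x - 7) = (x + 10) - (3x - 21) = -2x + 31
Result: (-2x + 31)/[(x - 7)(x + 10)]


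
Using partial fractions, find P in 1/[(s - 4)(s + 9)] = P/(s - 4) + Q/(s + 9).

Cover-up at s = 4: P = 1/(4 + 9) = 1/13


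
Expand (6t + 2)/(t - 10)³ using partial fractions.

(6t + 2) = α(t - 10)² + β(t - 10) + γ. At t = 10: γ = 6·10 + 2 = 62. Coefficients: α = 0, β = 6
Result: 6/(t - 10)² + 62/(t - 10)³


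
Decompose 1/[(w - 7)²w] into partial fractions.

Cover-up at w=0: C = 1/(0 - 7)² = 1/49. Cover-up at w=7: B = 1/(7 - 0) = 1/7. Comparing w² coeff: A = -C = -1/49
Result: (-1/49)/(w - 7) + (1/7)/(w - 7)² + (1/49)/w


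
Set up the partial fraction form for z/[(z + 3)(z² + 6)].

Linear + irreducible quadratic: A/(z + 3) + (Bz + C)/(z² + 6)


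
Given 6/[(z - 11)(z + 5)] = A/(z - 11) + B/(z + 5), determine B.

Cover-up at z = -5: B = 6/(-5 - 11) = -6/16 = -3/8


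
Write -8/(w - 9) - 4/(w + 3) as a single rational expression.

Common denominator (w - 9)(w + 3). Numerator: -8(w + 3) - 4(w - 9) = (-8w - 24) - (4w - 36) = -12w + 12
Result: (-12w + 12)/[(w - 9)(w + 3)]


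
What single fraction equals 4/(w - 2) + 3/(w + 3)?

Common denominator (w - 2)(w + 3). Numerator: 4(w + 3) + 3(w - 2) = (4w + 12) + (3w - 6) = 7w + 6
Result: (7w + 6)/[(w - 2)(w + 3)]


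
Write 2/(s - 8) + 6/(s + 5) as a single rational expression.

Common denominator (s - 8)(s + 5). Numerator: 2(s + 5) + 6(s - 8) = (2s + 10) + (6s - 48) = 8s - 38
Result: (8s - 38)/[(s - 8)(s + 5)]


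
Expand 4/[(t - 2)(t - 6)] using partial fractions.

4/(t - 2)(t - 6) = α/(t - 2) + β/(t - 6). α = 4/(2 - 6) = -1, β = 4/(6 - 2) = 1
Result: -1/(t - 2) + 1/(t - 6)


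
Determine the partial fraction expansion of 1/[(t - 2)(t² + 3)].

Cover-up at t = 2: α = 1/(2² + 3) = 1/7. Then β = -α = -1/7, γ = -α·(0 + 2) = -2/7
Result: (1/7)/(t - 2) - ((1/7)t + 2/7)/(t² + 3)


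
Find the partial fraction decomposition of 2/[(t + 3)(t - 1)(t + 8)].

Using cover-up method: P = -1/10, Q = 1/18, R = 2/45
Result: (-1/10)/(t + 3) + (1/18)/(t - 1) + (2/45)/(t + 8)


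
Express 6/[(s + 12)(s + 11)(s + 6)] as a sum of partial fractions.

Using cover-up method: α = 1, β = -6/5, γ = 1/5
Result: 1/(s + 12) - (6/5)/(s + 11) + (1/5)/(s + 6)


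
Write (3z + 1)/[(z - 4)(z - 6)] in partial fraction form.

At z=4: A = (3·4 + 1)/(4 - 6) = -13/2. At z=6: B = (3·6 + 1)/(6 - 4) = 19/2
Result: (-13/2)/(z - 4) + (19/2)/(z - 6)


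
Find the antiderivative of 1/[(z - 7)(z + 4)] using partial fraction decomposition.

Decompose: 1/[(z - 7)(z + 4)] = (1/11)/(z - 7) - (1/11)/(z + 4). Integrate each term: (1/11) ln|(z - 7)| - (1/11) ln|(z + 4)| + C


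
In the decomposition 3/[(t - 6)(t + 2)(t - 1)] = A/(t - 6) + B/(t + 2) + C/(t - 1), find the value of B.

Cover-up at t = -2: B = 3/[(-2 - 6)(-2 - 1)] = 3/[(-8)(-3)] = 3/24 = 1/8


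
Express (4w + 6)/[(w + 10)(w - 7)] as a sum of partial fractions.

At w=-10: P = (4·(-10) + 6)/(-10 - 7) = 2. At w=7: Q = (4·7 + 6)/(7 + 10) = 2
Result: 2/(w + 10) + 2/(w - 7)


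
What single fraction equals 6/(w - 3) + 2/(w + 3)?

Common denominator (w - 3)(w + 3). Numerator: 6(w + 3) + 2(w - 3) = (6w + 18) + (2w - 6) = 8w + 12
Result: (8w + 12)/[(w - 3)(w + 3)]


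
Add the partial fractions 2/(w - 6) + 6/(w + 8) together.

Common denominator (w - 6)(w + 8). Numerator: 2(w + 8) + 6(w - 6) = (2w + 16) + (6w - 36) = 8w - 20
Result: (8w - 20)/[(w - 6)(w + 8)]


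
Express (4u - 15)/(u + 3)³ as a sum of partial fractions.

(4u - 15) = α(u + 3)² + β(u + 3) + γ. At u = -3: γ = 4·(-3) - 15 = -27. Coefficients: α = 0, β = 4
Result: 4/(u + 3)² - 27/(u + 3)³


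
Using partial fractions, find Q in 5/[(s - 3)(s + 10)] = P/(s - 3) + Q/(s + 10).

Cover-up at s = -10: Q = 5/(-10 - 3) = -5/13


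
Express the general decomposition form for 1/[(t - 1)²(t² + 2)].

Repeated linear + quadratic: A/(t - 1) + B/(t - 1)² + (Ct + D)/(t² + 2)


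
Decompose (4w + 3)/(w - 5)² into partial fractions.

(4w + 3) = P(w - 5) + Q. At w = 5: Q = 4·5 + 3 = 23. Coeff of w: P = 4
Result: 4/(w - 5) + 23/(w - 5)²


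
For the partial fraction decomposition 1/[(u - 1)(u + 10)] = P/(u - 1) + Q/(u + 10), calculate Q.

Cover-up at u = -10: Q = 1/(-10 - 1) = -1/11


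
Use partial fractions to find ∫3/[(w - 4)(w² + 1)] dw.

Cover-up at w=4: α = 3/(4²+1) = 3/17. Coeff matching: β = -3/17, γ = -12/17. Decomposition: (3/17)/(w - 4) - ((3/17)w + 12/17)/(w² + 1). Integrate: linear → ln, quadratic → (1/2)ln + arctan: (3/17) ln|(w - 4)| - (3/34) ln(w² + 1) - (12/17) arctan(w) + C
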